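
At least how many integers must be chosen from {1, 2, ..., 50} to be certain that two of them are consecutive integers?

26

Partition {1, …, 50} into 25 pairs: {1,2}, {3,4}, …, {49,50}.
Choosing 25 integers — say the 25 even numbers 2, 4, …, 50 — takes one from each pair and avoids the property.
Choosing 26 forces two into the same pair by pigeonhole, and those are consecutive. So 26.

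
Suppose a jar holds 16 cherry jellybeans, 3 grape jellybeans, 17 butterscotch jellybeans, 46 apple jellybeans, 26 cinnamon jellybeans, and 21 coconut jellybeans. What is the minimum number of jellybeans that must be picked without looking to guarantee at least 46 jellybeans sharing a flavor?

In the worst case we take at most 45 of each flavor, but all 16 cherry, all 3 grape, all 17 butterscotch, all 26 cinnamon, and all 21 coconut (fewer than 45), giving 16 + 3 + 17 + 45 + 26 + 21 = 128.
One more jellybean then forces some flavor to 46, so 128 + 1 = 129.

129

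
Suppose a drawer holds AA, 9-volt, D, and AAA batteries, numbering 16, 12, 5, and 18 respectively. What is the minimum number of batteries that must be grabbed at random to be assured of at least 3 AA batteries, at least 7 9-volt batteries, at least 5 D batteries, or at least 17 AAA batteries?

Each of the 4 types has its own threshold; avoid all of them simultaneously.
The worst case stops just short of every target: 2 AA, 6 9-volt, 4 D, 16 AAA — 2 + 6 + 4 + 16 = 28 batteries.
One more battery must push some type to its target, so 28 + 1 = 29.

29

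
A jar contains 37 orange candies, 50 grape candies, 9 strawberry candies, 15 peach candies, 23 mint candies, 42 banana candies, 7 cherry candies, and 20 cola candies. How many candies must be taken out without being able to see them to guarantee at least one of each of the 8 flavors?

197

The hardest flavor to obtain is cherry: we could draw every other candy first — 203 − 7 = 196 candies — without a single cherry one.
The next draw must be cherry, so 196 + 1 = 197.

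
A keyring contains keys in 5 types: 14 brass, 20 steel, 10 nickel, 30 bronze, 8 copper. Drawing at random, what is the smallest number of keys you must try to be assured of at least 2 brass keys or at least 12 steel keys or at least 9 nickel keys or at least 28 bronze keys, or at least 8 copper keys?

The worst case stops just short of every target: 1 brass, 11 steel, 8 nickel, 27 bronze, 7 copper — 1 + 11 + 8 + 27 + 7 = 54 keys.
One more key must push some type to its target, so 54 + 1 = 55.

55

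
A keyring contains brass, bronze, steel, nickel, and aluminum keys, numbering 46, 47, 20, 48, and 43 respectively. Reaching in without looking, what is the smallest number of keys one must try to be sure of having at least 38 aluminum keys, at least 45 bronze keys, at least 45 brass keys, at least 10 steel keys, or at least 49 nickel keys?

The worst case stops just short of every target: 44 brass, 44 bronze, 9 steel, 48 nickel, 37 aluminum — 44 + 44 + 9 + 48 + 37 = 182 keys.
One more key must push some type to its target, so 182 + 1 = 183.

183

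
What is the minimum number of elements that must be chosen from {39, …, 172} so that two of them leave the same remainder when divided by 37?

38

Use the pigeonhole principle on residue classes: group the integers by remainder mod 37; there are 37 residue classes, each nonempty in this range.
Choosing one from each class (37 integers) avoids any shared remainder.
One more choice must repeat a class, so two differ by a multiple of 37. Hence 37 + 1 = 38.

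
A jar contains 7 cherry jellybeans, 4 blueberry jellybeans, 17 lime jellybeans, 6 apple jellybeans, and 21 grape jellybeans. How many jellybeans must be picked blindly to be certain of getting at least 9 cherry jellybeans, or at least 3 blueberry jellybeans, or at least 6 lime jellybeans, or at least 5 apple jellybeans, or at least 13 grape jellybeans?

31

Each of the 5 flavors has its own threshold; avoid all of them simultaneously.
The worst case stops just short of every target: all 7 cherry, 2 blueberry, 5 lime, 4 apple, 12 grape — 7 + 2 + 5 + 4 + 12 = 30 jellybeans.
One more jellybean must push some flavor to its target, so 30 + 1 = 31.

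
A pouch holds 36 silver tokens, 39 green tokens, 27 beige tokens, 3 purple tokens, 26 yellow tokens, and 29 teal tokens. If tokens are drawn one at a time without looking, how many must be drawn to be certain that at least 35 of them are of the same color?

Treat the 6 colors as pigeonholes.
In the worst case we take at most 34 of each color, but all 27 beige, all 3 purple, all 26 yellow, and all 29 teal (fewer than 34), giving 34 + 34 + 27 + 3 + 26 + 29 = 153.
One more token then forces some color to 35, so 153 + 1 = 154.

154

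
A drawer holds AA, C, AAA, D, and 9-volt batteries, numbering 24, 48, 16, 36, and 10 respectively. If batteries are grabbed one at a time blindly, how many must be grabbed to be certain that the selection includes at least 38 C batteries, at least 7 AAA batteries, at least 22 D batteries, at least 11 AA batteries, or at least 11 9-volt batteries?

The worst case stops just short of every target: 10 AA, 37 C, 6 AAA, 21 D, 10 9-volt — 10 + 37 + 6 + 21 + 10 = 84 batteries.
One more battery must push some type to its target, so 84 + 1 = 85.

85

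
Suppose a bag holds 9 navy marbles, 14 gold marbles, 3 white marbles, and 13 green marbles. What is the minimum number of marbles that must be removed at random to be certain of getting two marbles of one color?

5

Treat the 4 colors as pigeonholes.
The worst case takes 1 marble of each color without reaching 2 of any: 4 × 1 = 4.
The next marble must bring some color to 2, so 4 + 1 = 5.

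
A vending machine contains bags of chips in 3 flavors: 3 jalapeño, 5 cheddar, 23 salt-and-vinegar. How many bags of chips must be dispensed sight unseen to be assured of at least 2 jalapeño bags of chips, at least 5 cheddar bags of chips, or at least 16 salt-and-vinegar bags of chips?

21

The worst case stops just short of every target: 1 jalapeño, 4 cheddar, 15 salt-and-vinegar — 1 + 4 + 15 = 20 bags of chips.
One more bag of chips must push some flavor to its target, so 20 + 1 = 21.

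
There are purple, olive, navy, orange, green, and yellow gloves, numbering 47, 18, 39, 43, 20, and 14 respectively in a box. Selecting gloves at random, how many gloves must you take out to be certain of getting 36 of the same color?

In the worst case we take at most 35 of each color, but all 18 olive, all 20 green, and all 14 yellow (fewer than 35), giving 35 + 18 + 35 + 35 + 20 + 14 = 157.
One more glove then forces some color to 36, so 157 + 1 = 158.

158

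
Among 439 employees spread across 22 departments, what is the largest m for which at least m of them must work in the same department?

20

The 439 employees fall into 22 departments.
If each of the 22 departments held at most 19, the total would be at most 22 × 19 = 418 < 439, a contradiction.
So at least one holds ⌈439/22⌉ = 20.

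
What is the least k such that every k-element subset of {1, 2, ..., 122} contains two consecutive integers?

62

Partition {1, …, 122} into 61 pairs: {1,2}, {3,4}, …, {121,122}.
Choosing 61 integers — say the 61 even numbers 2, 4, …, 122 — takes one from each pair and avoids the property.
Choosing 62 forces two into the same pair by pigeonhole, and those are consecutive. So 62.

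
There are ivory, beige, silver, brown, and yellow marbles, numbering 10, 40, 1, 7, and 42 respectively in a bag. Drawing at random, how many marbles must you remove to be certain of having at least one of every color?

The hardest color to obtain is silver: we could draw every other marble first — 100 − 1 = 99 marbles — without a single silver one.
The next draw must be silver, so 99 + 1 = 100.

100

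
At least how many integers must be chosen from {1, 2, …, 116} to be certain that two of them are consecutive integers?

59

Partition {1, …, 116} into 58 pairs: {1,2}, {3,4}, …, {115,116}.
Choosing 58 integers — say the 58 even numbers 2, 4, …, 116 — takes one from each pair and avoids the property.
Choosing 59 forces two into the same pair by pigeonhole, and those are consecutive. So 59.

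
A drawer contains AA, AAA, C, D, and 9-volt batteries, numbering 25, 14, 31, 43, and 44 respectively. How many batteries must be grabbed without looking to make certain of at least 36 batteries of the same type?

141

Treat the 5 types as pigeonholes.
In the worst case we take at most 35 of each type, but all 25 AA, all 14 AAA, and all 31 C (fewer than 35), giving 25 + 14 + 31 + 35 + 35 = 140.
One more battery then forces some type to 36, so 140 + 1 = 141.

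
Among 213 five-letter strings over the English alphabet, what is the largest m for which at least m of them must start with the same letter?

The 213 five-letter strings over the English alphabet fall into 26 possible first letters.
If each of the 26 possible first letters held at most 8, the total would be at most 26 × 8 = 208 < 213, a contradiction.
So at least one holds ⌈213/26⌉ = 9.

9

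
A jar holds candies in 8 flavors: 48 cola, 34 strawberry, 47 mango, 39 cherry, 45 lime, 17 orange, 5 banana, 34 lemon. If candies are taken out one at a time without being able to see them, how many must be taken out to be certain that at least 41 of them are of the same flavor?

250

Treat the 8 flavors as pigeonholes.
In the worst case we take at most 40 of each flavor, but all 34 strawberry, all 39 cherry, all 17 orange, all 5 banana, and all 34 lemon (fewer than 40), giving 40 + 34 + 40 + 39 + 40 + 17 + 5 + 34 = 249.
One more candy then forces some flavor to 41, so 249 + 1 = 250.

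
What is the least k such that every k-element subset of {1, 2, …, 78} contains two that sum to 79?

Partition {1, …, 78} into 39 pairs: {1,78}, {2,77}, …, {39,40}.
Choosing 39 integers — say the integers 1 through 39 — takes one from each pair and avoids the property.
Choosing 40 forces two into the same pair by pigeonhole, and those sum to 79. So 40.

40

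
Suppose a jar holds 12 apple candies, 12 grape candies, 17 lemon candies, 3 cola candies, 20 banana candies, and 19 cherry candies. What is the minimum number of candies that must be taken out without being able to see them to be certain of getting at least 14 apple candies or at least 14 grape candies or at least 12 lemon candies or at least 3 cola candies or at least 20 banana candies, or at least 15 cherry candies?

The worst case stops just short of every target: all 12 apple, all 12 grape, 11 lemon, 2 cola, 19 banana, 14 cherry — 12 + 12 + 11 + 2 + 19 + 14 = 70 candies.
One more candy must push some flavor to its target, so 70 + 1 = 71.

71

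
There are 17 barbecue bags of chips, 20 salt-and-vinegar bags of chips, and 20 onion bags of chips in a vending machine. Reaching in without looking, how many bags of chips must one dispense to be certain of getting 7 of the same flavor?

The worst case takes 6 bags of chips of each flavor without reaching 7 of any: 3 × 6 = 18.
The next bag of chips must bring some flavor to 7, so 18 + 1 = 19.

19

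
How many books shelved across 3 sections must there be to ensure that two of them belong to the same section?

4

There are 3 sections acting as pigeonholes.
With 3 books we could place one in each, avoiding any repeat.
One more forces some class to hold 2, so 3 + 1 = 4.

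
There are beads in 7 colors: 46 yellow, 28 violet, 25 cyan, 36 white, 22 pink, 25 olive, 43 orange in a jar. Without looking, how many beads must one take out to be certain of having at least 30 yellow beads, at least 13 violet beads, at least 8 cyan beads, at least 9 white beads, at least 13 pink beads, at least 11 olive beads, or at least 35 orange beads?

The worst case stops just short of every target: 29 yellow, 12 violet, 7 cyan, 8 white, 12 pink, 10 olive, 34 orange — 29 + 12 + 7 + 8 + 12 + 10 + 34 = 112 beads.
One more bead must push some color to its target, so 112 + 1 = 113.

113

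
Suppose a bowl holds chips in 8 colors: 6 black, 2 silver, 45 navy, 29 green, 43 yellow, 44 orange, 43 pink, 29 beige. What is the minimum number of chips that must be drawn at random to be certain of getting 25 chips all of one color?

153

In the worst case we take at most 24 of each color, but all 6 black and all 2 silver (fewer than 24), giving 6 + 2 + 24 + 24 + 24 + 24 + 24 + 24 = 152.
One more chip then forces some color to 25, so 152 + 1 = 153.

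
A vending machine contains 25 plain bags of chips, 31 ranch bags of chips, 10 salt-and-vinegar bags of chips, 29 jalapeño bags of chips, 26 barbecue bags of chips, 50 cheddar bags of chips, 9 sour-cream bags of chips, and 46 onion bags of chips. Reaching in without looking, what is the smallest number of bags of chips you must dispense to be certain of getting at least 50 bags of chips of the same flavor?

In the worst case we take at most 49 of each flavor, but all 25 plain, all 31 ranch, all 10 salt-and-vinegar, all 29 jalapeño, all 26 barbecue, all 9 sour-cream, and all 46 onion (fewer than 49), giving 25 + 31 + 10 + 29 + 26 + 49 + 9 + 46 = 225.
One more bag of chips then forces some flavor to 50, so 225 + 1 = 226.

226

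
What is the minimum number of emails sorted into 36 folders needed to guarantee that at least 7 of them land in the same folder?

217

There are 36 folders acting as pigeonholes.
With 36 × 6 = 216 emails we could place exactly 6 in each, with no class reaching 7.
One more forces some class to hold 7, so 216 + 1 = 217.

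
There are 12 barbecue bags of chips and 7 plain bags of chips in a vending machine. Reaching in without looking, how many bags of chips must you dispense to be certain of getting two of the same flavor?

3

Treat the 2 flavors as pigeonholes.
The worst case takes 1 bag of chips of each flavor without reaching 2 of any: 2 × 1 = 2.
The next bag of chips must bring some flavor to 2, so 2 + 1 = 3.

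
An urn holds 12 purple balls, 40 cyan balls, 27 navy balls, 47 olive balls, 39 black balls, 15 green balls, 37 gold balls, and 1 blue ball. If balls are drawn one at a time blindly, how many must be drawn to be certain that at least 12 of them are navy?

203

To avoid navy balls as long as possible, exhaust the other 7 colors first.
The worst case draws every non-navy ball first: 12 + 40 + 47 + 39 + 15 + 37 + 1 = 191.
The next 12 draws are then forced to be navy, giving 191 + 12 = 203.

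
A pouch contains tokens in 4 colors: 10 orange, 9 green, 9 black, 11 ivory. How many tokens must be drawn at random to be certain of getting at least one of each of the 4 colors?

31

The hardest color to obtain is green: we could draw every other token first — 39 − 9 = 30 tokens — without a single green one.
The next draw must be green, so 30 + 1 = 31.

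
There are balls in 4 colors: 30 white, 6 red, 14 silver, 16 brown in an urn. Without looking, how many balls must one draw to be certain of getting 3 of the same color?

The worst case takes 2 balls of each color without reaching 3 of any: 4 × 2 = 8.
The next ball must bring some color to 3, so 8 + 1 = 9.

9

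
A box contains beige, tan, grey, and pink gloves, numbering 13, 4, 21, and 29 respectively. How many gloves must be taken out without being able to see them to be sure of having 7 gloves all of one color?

In the worst case we take at most 6 of each color, but all 4 tan (fewer than 6), giving 6 + 4 + 6 + 6 = 22.
One more glove then forces some color to 7, so 22 + 1 = 23.

23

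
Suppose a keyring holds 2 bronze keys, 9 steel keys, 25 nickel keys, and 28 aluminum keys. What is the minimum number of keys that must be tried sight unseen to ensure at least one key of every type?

The hardest type to obtain is bronze: we could draw every other key first — 64 − 2 = 62 keys — without a single bronze one.
The next draw must be bronze, so 62 + 1 = 63.

63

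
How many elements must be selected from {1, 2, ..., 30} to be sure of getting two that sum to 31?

Partition {1, …, 30} into 15 pairs: {1,30}, {2,29}, …, {15,16}.
Choosing 15 integers — say the integers 1 through 15 — takes one from each pair and avoids the property.
Choosing 16 forces two into the same pair by pigeonhole, and those sum to 31. So 16.

16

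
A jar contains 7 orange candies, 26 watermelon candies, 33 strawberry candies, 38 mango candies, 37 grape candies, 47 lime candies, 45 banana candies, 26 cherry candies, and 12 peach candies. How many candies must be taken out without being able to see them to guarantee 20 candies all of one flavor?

In the worst case we take at most 19 of each flavor, but all 7 orange and all 12 peach (fewer than 19), giving 7 + 19 + 19 + 19 + 19 + 19 + 19 + 19 + 12 = 152.
One more candy then forces some flavor to 20, so 152 + 1 = 153.

153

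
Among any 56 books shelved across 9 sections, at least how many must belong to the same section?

7

The 56 books fall into 9 sections.
If each of the 9 sections held at most 6, the total would be at most 9 × 6 = 54 < 56, a contradiction.
So at least one holds ⌈56/9⌉ = 7.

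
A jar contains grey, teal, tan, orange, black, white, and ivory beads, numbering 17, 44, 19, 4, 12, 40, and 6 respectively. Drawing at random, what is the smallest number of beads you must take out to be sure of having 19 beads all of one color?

94

In the worst case we take at most 18 of each color, but all 17 grey, all 4 orange, all 12 black, and all 6 ivory (fewer than 18), giving 17 + 18 + 18 + 4 + 12 + 18 + 6 = 93.
One more bead then forces some color to 19, so 93 + 1 = 94.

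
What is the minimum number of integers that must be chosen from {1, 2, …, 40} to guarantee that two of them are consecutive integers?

Partition {1, …, 40} into 20 pairs: {1,2}, {3,4}, …, {39,40}.
Choosing 20 integers — say the 20 even numbers 2, 4, …, 40 — takes one from each pair and avoids the property.
Choosing 21 forces two into the same pair by pigeonhole, and those are consecutive. So 21.

21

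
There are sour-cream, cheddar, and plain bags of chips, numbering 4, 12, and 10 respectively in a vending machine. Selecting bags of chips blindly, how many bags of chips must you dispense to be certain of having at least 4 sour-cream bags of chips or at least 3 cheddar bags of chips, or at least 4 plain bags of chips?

9

The worst case stops just short of every target: 3 sour-cream, 2 cheddar, 3 plain — 3 + 2 + 3 = 8 bags of chips.
One more bag of chips must push some flavor to its target, so 8 + 1 = 9.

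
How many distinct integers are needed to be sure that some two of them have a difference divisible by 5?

Two integers differ by a multiple of 5 exactly when they share a remainder mod 5.
There are 5 residue classes mod 5, so 5 integers can all lie in distinct classes.
One more integer must repeat a residue, giving a difference divisible by 5. So n = 5 + 1 = 6.

6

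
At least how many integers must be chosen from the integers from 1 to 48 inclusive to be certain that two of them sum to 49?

25

Partition {1, …, 48} into 24 pairs: {1,48}, {2,47}, …, {24,25}.
Choosing 24 integers — say the integers 1 through 24 — takes one from each pair and avoids the property.
Choosing 25 forces two into the same pair by pigeonhole, and those sum to 49. So 25.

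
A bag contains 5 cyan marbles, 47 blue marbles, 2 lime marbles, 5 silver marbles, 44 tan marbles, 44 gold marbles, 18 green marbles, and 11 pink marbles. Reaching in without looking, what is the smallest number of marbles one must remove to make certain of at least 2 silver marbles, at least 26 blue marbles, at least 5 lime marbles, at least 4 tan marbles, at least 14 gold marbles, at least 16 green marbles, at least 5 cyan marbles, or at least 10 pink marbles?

The worst case stops just short of every target: 4 cyan, 25 blue, all 2 lime, 1 silver, 3 tan, 13 gold, 15 green, 9 pink — 4 + 25 + 2 + 1 + 3 + 13 + 15 + 9 = 72 marbles.
One more marble must push some color to its target, so 72 + 1 = 73.

73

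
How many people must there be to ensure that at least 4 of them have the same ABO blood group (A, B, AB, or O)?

13

There are 4 ABO blood groups acting as pigeonholes.
With 4 × 3 = 12 people we could place exactly 3 in each, with no class reaching 4.
One more forces some class to hold 4, so 12 + 1 = 13.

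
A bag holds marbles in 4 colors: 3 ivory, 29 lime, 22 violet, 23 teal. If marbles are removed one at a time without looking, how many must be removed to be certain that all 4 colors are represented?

The hardest color to obtain is ivory: we could draw every other marble first — 77 − 3 = 74 marbles — without a single ivory one.
The next draw must be ivory, so 74 + 1 = 75.

75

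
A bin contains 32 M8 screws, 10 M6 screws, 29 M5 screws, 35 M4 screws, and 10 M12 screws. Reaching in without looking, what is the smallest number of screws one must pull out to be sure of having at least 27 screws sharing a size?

In the worst case we take at most 26 of each size, but all 10 M6 and all 10 M12 (fewer than 26), giving 26 + 10 + 26 + 26 + 10 = 98.
One more screw then forces some size to 27, so 98 + 1 = 99.

99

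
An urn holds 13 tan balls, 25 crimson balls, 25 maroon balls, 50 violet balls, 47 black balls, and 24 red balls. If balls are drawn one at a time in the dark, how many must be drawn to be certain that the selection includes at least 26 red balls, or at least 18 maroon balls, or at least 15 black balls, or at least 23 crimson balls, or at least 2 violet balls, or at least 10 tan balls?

88

Each of the 6 colors has its own threshold; avoid all of them simultaneously.
The worst case stops just short of every target: 9 tan, 22 crimson, 17 maroon, 1 violet, 14 black, all 24 red — 9 + 22 + 17 + 1 + 14 + 24 = 87 balls.
One more ball must push some color to its target, so 87 + 1 = 88.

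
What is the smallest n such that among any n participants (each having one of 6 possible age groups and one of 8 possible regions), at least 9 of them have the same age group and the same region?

385

There are 6 × 8 = 48 (age group, region) combinations acting as pigeonholes.
With 48 × 8 = 384 participants we could place exactly 8 in each, with no (age group, region) pair reaching 9.
One more forces some (age group, region) pair to hold 9, so 384 + 1 = 385.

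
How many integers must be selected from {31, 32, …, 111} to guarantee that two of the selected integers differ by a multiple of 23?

Group the integers by remainder mod 23; there are 23 residue classes, each nonempty in this range.
Choosing one from each class (23 integers) avoids any shared remainder.
One more choice must repeat a class, so two differ by a multiple of 23. Hence 23 + 1 = 24.

24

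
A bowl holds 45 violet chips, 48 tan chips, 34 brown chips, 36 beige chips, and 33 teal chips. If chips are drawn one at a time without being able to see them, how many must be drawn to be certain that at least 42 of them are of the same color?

186

Treat the 5 colors as pigeonholes.
In the worst case we take at most 41 of each color, but all 34 brown, all 36 beige, and all 33 teal (fewer than 41), giving 41 + 41 + 34 + 36 + 33 = 185.
One more chip then forces some color to 42, so 185 + 1 = 186.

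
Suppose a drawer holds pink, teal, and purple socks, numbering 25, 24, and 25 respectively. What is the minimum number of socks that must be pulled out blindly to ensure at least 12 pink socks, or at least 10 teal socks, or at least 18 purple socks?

Each of the 3 colors has its own threshold; avoid all of them simultaneously.
The worst case stops just short of every target: 11 pink, 9 teal, 17 purple — 11 + 9 + 17 = 37 socks.
One more sock must push some color to its target, so 37 + 1 = 38.

38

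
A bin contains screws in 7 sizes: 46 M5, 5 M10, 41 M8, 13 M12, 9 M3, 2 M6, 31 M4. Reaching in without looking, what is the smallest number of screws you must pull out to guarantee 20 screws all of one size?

87

In the worst case we take at most 19 of each size, but all 5 M10, all 13 M12, all 9 M3, and all 2 M6 (fewer than 19), giving 19 + 5 + 19 + 13 + 9 + 2 + 19 = 86.
One more screw then forces some size to 20, so 86 + 1 = 87.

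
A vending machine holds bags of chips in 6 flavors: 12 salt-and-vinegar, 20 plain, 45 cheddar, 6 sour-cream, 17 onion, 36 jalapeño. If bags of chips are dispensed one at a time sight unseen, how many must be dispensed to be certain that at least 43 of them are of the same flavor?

Treat the 6 flavors as pigeonholes.
In the worst case we take at most 42 of each flavor, but all 12 salt-and-vinegar, all 20 plain, all 6 sour-cream, all 17 onion, and all 36 jalapeño (fewer than 42), giving 12 + 20 + 42 + 6 + 17 + 36 = 133.
One more bag of chips then forces some flavor to 43, so 133 + 1 = 134.

134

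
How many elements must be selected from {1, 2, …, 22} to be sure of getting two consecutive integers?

12

Partition {1, …, 22} into 11 pairs: {1,2}, {3,4}, …, {21,22}.
Choosing 11 integers — say the 11 even numbers 2, 4, …, 22 — takes one from each pair and avoids the property.
Choosing 12 forces two into the same pair by pigeonhole, and those are consecutive. So 12.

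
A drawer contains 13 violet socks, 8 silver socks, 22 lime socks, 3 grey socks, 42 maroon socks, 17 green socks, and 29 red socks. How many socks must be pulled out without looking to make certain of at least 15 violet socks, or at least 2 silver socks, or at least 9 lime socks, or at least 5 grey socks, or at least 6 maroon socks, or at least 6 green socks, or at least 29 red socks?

Each of the 7 colors has its own threshold; avoid all of them simultaneously.
The worst case stops just short of every target: all 13 violet, 1 silver, 8 lime, all 3 grey, 5 maroon, 5 green, 28 red — 13 + 1 + 8 + 3 + 5 + 5 + 28 = 63 socks.
One more sock must push some color to its target, so 63 + 1 = 64.

64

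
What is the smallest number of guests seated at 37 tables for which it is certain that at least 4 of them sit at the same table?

There are 37 tables acting as pigeonholes.
With 37 × 3 = 111 guests we could place exactly 3 in each, with no class reaching 4.
One more forces some class to hold 4, so 111 + 1 = 112.

112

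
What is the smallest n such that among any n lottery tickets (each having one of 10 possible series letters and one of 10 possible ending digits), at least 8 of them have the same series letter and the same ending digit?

There are 10 × 10 = 100 (series letter, ending digit) combinations acting as pigeonholes.
With 100 × 7 = 700 lottery tickets we could place exactly 7 in each, with no (series letter, ending digit) pair reaching 8.
One more forces some (series letter, ending digit) pair to hold 8, so 700 + 1 = 701.

701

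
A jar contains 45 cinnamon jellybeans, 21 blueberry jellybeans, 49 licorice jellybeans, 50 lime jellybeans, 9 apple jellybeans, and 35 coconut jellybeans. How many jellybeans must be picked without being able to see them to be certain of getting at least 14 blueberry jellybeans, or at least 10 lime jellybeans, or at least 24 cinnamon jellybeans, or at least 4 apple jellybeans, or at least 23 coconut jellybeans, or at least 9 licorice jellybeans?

79

The worst case stops just short of every target: 23 cinnamon, 13 blueberry, 8 licorice, 9 lime, 3 apple, 22 coconut — 23 + 13 + 8 + 9 + 3 + 22 = 78 jellybeans.
One more jellybean must push some flavor to its target, so 78 + 1 = 79.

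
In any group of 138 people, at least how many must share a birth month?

There are 12 months of the year, which serve as the pigeonholes.
If each of the 12 months of the year held at most 11, the total would be at most 12 × 11 = 132 < 138, a contradiction.
So at least one holds ⌈138/12⌉ = 12.

12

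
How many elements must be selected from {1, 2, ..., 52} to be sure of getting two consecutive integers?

Partition {1, …, 52} into 26 pairs: {1,2}, {3,4}, …, {51,52}.
Choosing 26 integers — say the 26 even numbers 2, 4, …, 52 — takes one from each pair and avoids the property.
Choosing 27 forces two into the same pair by pigeonhole, and those are consecutive. So 27.

27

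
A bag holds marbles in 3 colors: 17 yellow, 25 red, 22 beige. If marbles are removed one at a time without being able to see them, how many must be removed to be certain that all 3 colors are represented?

48

The hardest color to obtain is yellow: we could draw every other marble first — 64 − 17 = 47 marbles — without a single yellow one.
The next draw must be yellow, so 47 + 1 = 48.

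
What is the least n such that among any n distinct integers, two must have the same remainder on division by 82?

83

Use the pigeonhole principle on residue classes: two integers differ by a multiple of 82 exactly when they share a remainder mod 82.
There are 82 residue classes mod 82, so 82 integers can all lie in distinct classes.
One more integer must repeat a residue, giving a difference divisible by 82. So n = 82 + 1 = 83.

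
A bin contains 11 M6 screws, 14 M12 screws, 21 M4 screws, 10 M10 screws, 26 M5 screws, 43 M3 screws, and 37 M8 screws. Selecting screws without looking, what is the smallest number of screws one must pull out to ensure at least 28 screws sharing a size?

In the worst case we take at most 27 of each size, but all 11 M6, all 14 M12, all 21 M4, all 10 M10, and all 26 M5 (fewer than 27), giving 11 + 14 + 21 + 10 + 26 + 27 + 27 = 136.
One more screw then forces some size to 28, so 136 + 1 = 137.

137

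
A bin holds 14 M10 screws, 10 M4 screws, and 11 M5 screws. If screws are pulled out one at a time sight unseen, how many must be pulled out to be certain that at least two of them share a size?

4

The worst case takes 1 screw of each size without reaching 2 of any: 3 × 1 = 3.
The next screw must bring some size to 2, so 3 + 1 = 4.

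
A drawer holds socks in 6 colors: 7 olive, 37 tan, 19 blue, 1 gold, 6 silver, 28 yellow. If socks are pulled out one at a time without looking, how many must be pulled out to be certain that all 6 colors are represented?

The hardest color to obtain is gold: we could draw every other sock first — 98 − 1 = 97 socks — without a single gold one.
The next draw must be gold, so 97 + 1 = 98.

98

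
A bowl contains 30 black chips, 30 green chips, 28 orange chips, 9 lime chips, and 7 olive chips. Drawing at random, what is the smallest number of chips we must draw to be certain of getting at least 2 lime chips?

To avoid lime chips as long as possible, exhaust the other 4 colors first.
The worst case draws every non-lime chip first: 30 + 30 + 28 + 7 = 95.
The next 2 draws are then forced to be lime, giving 95 + 2 = 97.

97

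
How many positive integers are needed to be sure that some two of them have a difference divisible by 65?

66

Two integers differ by a multiple of 65 exactly when they share a remainder mod 65.
There are 65 residue classes mod 65, so 65 integers can all lie in distinct classes.
One more integer must repeat a residue, giving a difference divisible by 65. So n = 65 + 1 = 66.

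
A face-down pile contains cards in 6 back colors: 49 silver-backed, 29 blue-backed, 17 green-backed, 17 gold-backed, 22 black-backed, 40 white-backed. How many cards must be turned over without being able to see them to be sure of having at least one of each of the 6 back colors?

The hardest back color to obtain is green-backed: we could draw every other card first — 174 − 17 = 157 cards — without a single green-backed one.
The next draw must be green-backed, so 157 + 1 = 158.

158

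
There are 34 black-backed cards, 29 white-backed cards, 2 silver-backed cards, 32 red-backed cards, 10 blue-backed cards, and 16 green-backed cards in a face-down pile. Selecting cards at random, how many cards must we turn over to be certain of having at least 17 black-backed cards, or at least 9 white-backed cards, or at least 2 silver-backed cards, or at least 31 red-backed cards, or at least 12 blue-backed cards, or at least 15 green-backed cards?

80

The worst case stops just short of every target: 16 black-backed, 8 white-backed, 1 silver-backed, 30 red-backed, all 10 blue-backed, 14 green-backed — 16 + 8 + 1 + 30 + 10 + 14 = 79 cards.
One more card must push some back color to its target, so 79 + 1 = 80.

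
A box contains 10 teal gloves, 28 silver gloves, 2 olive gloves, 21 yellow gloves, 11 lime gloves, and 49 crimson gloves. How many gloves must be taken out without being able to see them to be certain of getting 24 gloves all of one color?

In the worst case we take at most 23 of each color, but all 10 teal, all 2 olive, all 21 yellow, and all 11 lime (fewer than 23), giving 10 + 23 + 2 + 21 + 11 + 23 = 90.
One more glove then forces some color to 24, so 90 + 1 = 91.

91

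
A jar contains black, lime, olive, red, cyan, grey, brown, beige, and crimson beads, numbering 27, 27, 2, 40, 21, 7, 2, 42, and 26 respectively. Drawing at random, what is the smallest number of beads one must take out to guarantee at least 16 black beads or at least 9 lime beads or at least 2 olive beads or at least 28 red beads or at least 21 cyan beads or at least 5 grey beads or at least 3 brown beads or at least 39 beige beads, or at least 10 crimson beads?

125

The worst case stops just short of every target: 15 black, 8 lime, 1 olive, 27 red, 20 cyan, 4 grey, 2 brown, 38 beige, 9 crimson — 15 + 8 + 1 + 27 + 20 + 4 + 2 + 38 + 9 = 124 beads.
One more bead must push some color to its target, so 124 + 1 = 125.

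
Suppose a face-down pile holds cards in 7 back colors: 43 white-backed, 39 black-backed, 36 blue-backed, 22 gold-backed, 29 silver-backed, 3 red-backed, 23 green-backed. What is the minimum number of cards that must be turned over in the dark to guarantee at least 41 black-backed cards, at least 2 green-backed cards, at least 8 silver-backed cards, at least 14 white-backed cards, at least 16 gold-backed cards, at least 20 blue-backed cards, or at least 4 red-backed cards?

The worst case stops just short of every target: 13 white-backed, all 39 black-backed, 19 blue-backed, 15 gold-backed, 7 silver-backed, 3 red-backed, 1 green-backed — 13 + 39 + 19 + 15 + 7 + 3 + 1 = 97 cards.
One more card must push some back color to its target, so 97 + 1 = 98.

98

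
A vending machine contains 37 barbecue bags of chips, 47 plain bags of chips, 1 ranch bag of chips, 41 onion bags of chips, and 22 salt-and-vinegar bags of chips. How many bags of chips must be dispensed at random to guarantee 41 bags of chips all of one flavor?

Treat the 5 flavors as pigeonholes.
In the worst case we take at most 40 of each flavor, but all 37 barbecue, all 1 ranch, and all 22 salt-and-vinegar (fewer than 40), giving 37 + 40 + 1 + 40 + 22 = 140.
One more bag of chips then forces some flavor to 41, so 140 + 1 = 141.

141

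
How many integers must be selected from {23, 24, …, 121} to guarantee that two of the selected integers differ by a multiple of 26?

Use the pigeonhole principle on residue classes: group the integers by remainder mod 26; there are 26 residue classes, each nonempty in this range.
Choosing one from each class (26 integers) avoids any shared remainder.
One more choice must repeat a class, so two differ by a multiple of 26. Hence 26 + 1 = 27.

27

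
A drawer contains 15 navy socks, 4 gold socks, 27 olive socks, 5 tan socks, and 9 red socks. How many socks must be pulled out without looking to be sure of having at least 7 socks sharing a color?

28

In the worst case we take at most 6 of each color, but all 4 gold and all 5 tan (fewer than 6), giving 6 + 4 + 6 + 5 + 6 = 27.
One more sock then forces some color to 7, so 27 + 1 = 28.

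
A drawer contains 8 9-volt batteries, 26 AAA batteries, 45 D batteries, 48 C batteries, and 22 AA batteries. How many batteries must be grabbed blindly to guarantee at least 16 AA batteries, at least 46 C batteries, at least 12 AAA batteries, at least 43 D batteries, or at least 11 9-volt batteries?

122

The worst case stops just short of every target: all 8 9-volt, 11 AAA, 42 D, 45 C, 15 AA — 8 + 11 + 42 + 45 + 15 = 121 batteries.
One more battery must push some type to its target, so 121 + 1 = 122.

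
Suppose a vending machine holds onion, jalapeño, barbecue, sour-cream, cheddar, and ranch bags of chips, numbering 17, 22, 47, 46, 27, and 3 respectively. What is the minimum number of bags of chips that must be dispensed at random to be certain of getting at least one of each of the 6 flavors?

The hardest flavor to obtain is ranch: we could draw every other bag of chips first — 162 − 3 = 159 bags of chips — without a single ranch one.
The next draw must be ranch, so 159 + 1 = 160.

160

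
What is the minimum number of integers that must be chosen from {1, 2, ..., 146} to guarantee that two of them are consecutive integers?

Partition {1, …, 146} into 73 pairs: {1,2}, {3,4}, …, {145,146}.
Choosing 73 integers — say the 73 even numbers 2, 4, …, 146 — takes one from each pair and avoids the property.
Choosing 74 forces two into the same pair by pigeonhole, and those are consecutive. So 74.

74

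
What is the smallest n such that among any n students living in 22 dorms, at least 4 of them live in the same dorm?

67

There are 22 dorms acting as pigeonholes.
With 22 × 3 = 66 students we could place exactly 3 in each, with no class reaching 4.
One more forces some class to hold 4, so 66 + 1 = 67.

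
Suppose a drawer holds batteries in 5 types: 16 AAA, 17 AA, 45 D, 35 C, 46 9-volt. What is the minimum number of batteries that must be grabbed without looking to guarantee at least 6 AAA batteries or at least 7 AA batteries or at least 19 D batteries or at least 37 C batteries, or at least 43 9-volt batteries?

Each of the 5 types has its own threshold; avoid all of them simultaneously.
The worst case stops just short of every target: 5 AAA, 6 AA, 18 D, all 35 C, 42 9-volt — 5 + 6 + 18 + 35 + 42 = 106 batteries.
One more battery must push some type to its target, so 106 + 1 = 107.

107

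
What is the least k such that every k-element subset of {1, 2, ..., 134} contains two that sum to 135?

Partition {1, …, 134} into 67 pairs: {1,134}, {2,133}, …, {67,68}.
Choosing 67 integers — say the integers 1 through 67 — takes one from each pair and avoids the property.
Choosing 68 forces two into the same pair by pigeonhole, and those sum to 135. So 68.

68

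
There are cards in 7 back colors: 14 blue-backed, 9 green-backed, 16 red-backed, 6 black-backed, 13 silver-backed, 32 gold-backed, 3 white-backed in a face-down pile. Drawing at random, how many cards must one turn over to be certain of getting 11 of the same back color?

59

Treat the 7 back colors as pigeonholes.
In the worst case we take at most 10 of each back color, but all 9 green-backed, all 6 black-backed, and all 3 white-backed (fewer than 10), giving 10 + 9 + 10 + 6 + 10 + 10 + 3 = 58.
One more card then forces some back color to 11, so 58 + 1 = 59.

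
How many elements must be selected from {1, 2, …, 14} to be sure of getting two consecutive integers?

8

Partition {1, …, 14} into 7 pairs: {1,2}, {3,4}, …, {13,14}.
Choosing 7 integers — say the 7 even numbers 2, 4, …, 14 — takes one from each pair and avoids the property.
Choosing 8 forces two into the same pair by pigeonhole, and those are consecutive. So 8.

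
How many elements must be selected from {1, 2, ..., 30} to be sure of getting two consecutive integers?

16

Partition {1, …, 30} into 15 pairs: {1,2}, {3,4}, …, {29,30}.
Choosing 15 integers — say the 15 even numbers 2, 4, …, 30 — takes one from each pair and avoids the property.
Choosing 16 forces two into the same pair by pigeonhole, and those are consecutive. So 16.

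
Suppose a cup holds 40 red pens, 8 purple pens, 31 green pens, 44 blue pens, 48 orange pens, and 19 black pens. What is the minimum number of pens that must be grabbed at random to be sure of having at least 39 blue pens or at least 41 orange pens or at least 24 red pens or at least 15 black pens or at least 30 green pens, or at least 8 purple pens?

152

Each of the 6 ink colors has its own threshold; avoid all of them simultaneously.
The worst case stops just short of every target: 23 red, 7 purple, 29 green, 38 blue, 40 orange, 14 black — 23 + 7 + 29 + 38 + 40 + 14 = 151 pens.
One more pen must push some ink color to its target, so 151 + 1 = 152.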